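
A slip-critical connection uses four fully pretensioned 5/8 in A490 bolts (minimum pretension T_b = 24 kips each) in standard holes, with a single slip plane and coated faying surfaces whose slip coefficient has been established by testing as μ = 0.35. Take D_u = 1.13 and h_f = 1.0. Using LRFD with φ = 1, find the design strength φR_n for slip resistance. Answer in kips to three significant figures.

R_n = μ · D_u · h_f · T_b · n_s · n_b = 0.35 × 1.13 × 1.0 × 24 × 1 × 4 = 37.97 kips.
Design strength φR_n = 1 × 37.97 = 38 kips.

38 kips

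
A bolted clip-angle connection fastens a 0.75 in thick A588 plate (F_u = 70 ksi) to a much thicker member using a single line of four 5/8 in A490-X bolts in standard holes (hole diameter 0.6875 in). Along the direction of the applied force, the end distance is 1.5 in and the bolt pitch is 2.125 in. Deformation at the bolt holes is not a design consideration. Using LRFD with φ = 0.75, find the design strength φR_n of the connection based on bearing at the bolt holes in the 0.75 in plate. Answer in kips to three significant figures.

290 kips

Per bolt r_n = 1.5 l_c t F_u ≤ 3.0 d t F_u; upper limit = 3.0 × 0.625 × 0.75 × 70 = 98.44 kips.
Edge bolt: l_c = 1.5 − 0.6875/2 = 1.156 in → 1.5 × 1.156 × 0.75 × 70 = 91.05 → r_n = 91.05 kips.
Interior bolts: l_c = 2.125 − 0.6875 = 1.438 in → 1.5 × 1.438 × 0.75 × 70 = 113.2 → r_n = 98.44 kips.
R_n = 1 × 91.05 + 3 × 98.44 = 386.4 kips.
Design strength φR_n = 0.75 × 386.4 = 290 kips.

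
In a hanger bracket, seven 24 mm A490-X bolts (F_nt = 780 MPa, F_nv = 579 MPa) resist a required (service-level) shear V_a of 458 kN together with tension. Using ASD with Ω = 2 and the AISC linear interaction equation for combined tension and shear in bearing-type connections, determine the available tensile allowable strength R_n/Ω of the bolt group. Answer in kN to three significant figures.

989 kN

A_b = π·24²/4 = 452.4 mm²; f_rv = 458 × 1000 / (7 × 452.4) = 144.6 MPa.
F'_nt = 1.3 F_nt − (Ω F_nt / F_nv) f_rv = 1.3·780 − (2·780/579)·144.6 = 624.3 MPa, capped at F_nt → F'_nt = 624.3 MPa.
R_n = F'_nt · A_b · n = 624.3 × 452.4 × 7 / 1000 = 1977 kN.
Allowable strength R_n/Ω = 1977 / 2 = 989 kN.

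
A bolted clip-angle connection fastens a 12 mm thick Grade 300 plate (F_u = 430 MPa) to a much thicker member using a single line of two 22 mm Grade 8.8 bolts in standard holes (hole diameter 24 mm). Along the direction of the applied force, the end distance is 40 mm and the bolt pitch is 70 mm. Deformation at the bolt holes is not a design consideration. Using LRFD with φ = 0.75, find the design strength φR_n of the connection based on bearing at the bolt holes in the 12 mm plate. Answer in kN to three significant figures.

Per bolt r_n = 1.5 l_c t F_u ≤ 3.0 d t F_u; upper limit = 3.0 × 22 × 12 × 430 / 1000 = 340.6 kN.
Edge bolt: l_c = 40 − 24/2 = 28 mm → 1.5 × 28 × 12 × 430 / 1000 = 216.7 → r_n = 216.7 kN.
Interior bolts: l_c = 70 − 24 = 46 mm → 1.5 × 46 × 12 × 430 / 1000 = 356 → r_n = 340.6 kN.
R_n = 1 × 216.7 + 1 × 340.6 = 557.3 kN.
Design strength φR_n = 0.75 × 557.3 = 418 kN.

418 kN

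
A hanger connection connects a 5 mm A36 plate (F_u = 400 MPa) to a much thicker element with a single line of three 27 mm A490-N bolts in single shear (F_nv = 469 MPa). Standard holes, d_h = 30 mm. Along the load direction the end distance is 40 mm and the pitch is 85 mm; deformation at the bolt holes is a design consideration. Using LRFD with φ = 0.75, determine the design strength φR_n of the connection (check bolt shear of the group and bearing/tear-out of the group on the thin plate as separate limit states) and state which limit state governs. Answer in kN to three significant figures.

Bolt shear: A_b = π·27²/4 = 572.6 mm²; R_n = 469 × 572.6 × 3 × 1 / 1000 = 805.6 kN → 0.75 × 805.6 = 604 kN.
Bearing (1.2 l_c t F_u ≤ 2.4 d t F_u): upper limit = 2.4·27·5·400 / 1000 = 129.6 kN.
  Edge l_c = 40 − 30/2 = 25 → r_n = 60 kN; interior l_c = 85 − 30 = 55 → r_n = 129.6 kN.
  R_n,bearing = 1·60 + 2·129.6 = 319.2 kN → 0.75 × 319.2 = 239 kN.
Bearing governs: 239 kN.

239 kN (bearing governs)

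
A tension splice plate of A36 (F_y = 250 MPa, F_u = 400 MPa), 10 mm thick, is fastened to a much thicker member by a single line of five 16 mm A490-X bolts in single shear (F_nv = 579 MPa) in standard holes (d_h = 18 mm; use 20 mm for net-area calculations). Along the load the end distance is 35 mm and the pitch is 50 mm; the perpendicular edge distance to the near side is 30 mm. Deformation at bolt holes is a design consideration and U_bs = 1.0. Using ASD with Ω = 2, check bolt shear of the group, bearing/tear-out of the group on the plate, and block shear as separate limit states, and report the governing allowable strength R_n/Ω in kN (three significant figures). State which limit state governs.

214 kN (block shear governs)

Bolt shear: A_b = π·16²/4 = 201.1 mm²; R_n = 579 × 201.1 × 5 × 1 / 1000 = 582.1 kN → 582.1 / 2 = 291 kN.
Bearing: edge l_c = 26, r_n = 124.8 kN; interior l_c = 32, r_n = 153.6 kN; R_n = 124.8 + 4·153.6 = 739.2 kN → 370 kN.
Block shear: A_gv = 2350, A_nv = 1450, A_nt = 200 mm²; R_n = min(0.6F_uA_nv, 0.6F_yA_gv) + U_bs·F_u·A_nt = 428 kN → 214 kN.
Block shear governs: 214 kN.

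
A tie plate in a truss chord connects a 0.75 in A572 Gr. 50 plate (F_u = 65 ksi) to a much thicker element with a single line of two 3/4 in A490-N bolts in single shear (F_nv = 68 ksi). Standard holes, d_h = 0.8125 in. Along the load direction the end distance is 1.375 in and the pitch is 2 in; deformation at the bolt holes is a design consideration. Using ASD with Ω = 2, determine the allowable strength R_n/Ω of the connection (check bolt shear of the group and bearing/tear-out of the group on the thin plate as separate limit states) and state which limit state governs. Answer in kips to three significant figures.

30 kips (bolt shear governs)

Bolt shear: A_b = π·0.75²/4 = 0.4418 in²; R_n = 68 × 0.4418 × 2 × 1 = 60.08 kips → 60.08 / 2 = 30 kips.
Bearing (1.2 l_c t F_u ≤ 2.4 d t F_u): upper limit = 2.4·0.75·0.75·65 = 87.75 kips.
  Edge l_c = 1.375 − 0.8125/2 = 0.9688 → r_n = 56.67 kips; interior l_c = 2 − 0.8125 = 1.188 → r_n = 69.47 kips.
  R_n,bearing = 1·56.67 + 1·69.47 = 126.1 kips → 126.1 / 2 = 63.1 kips.
Bolt shear governs: 30 kips.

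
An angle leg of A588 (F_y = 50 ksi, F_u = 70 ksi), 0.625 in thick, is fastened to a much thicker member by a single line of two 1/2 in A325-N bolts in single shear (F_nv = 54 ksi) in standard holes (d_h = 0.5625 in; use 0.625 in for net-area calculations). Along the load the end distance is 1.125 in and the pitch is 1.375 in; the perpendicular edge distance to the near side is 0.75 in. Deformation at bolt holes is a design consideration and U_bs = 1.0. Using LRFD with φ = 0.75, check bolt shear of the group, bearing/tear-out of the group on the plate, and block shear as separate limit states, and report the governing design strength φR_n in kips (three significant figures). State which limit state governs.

15.9 kips (bolt shear governs)

Bolt shear: A_b = π·0.5²/4 = 0.1963 in²; R_n = 54 × 0.1963 × 2 × 1 = 21.21 kips → 0.75 × 21.21 = 15.9 kips.
Bearing: edge l_c = 0.8438, r_n = 44.3 kips; interior l_c = 0.8125, r_n = 42.66 kips; R_n = 44.3 + 1·42.66 = 86.95 kips → 65.2 kips.
Block shear: A_gv = 1.562, A_nv = 0.9766, A_nt = 0.2734 in²; R_n = min(0.6F_uA_nv, 0.6F_yA_gv) + U_bs·F_u·A_nt = 60.16 kips → 45.1 kips.
Bolt shear governs: 15.9 kips.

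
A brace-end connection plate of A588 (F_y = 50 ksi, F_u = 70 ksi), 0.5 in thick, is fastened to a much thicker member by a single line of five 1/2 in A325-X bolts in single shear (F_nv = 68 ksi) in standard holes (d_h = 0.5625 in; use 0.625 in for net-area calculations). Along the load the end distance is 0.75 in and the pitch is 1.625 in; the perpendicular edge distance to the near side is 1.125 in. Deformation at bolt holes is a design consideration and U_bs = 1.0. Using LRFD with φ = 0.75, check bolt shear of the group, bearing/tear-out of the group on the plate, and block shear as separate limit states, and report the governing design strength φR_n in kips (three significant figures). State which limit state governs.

50.1 kips (bolt shear governs)

Bolt shear: A_b = π·0.5²/4 = 0.1963 in²; R_n = 68 × 0.1963 × 5 × 1 = 66.76 kips → 0.75 × 66.76 = 50.1 kips.
Bearing: edge l_c = 0.4688, r_n = 19.69 kips; interior l_c = 1.062, r_n = 42 kips; R_n = 19.69 + 4·42 = 187.7 kips → 141 kips.
Block shear: A_gv = 3.625, A_nv = 2.219, A_nt = 0.4062 in²; R_n = min(0.6F_uA_nv, 0.6F_yA_gv) + U_bs·F_u·A_nt = 121.6 kips → 91.2 kips.
Bolt shear governs: 50.1 kips.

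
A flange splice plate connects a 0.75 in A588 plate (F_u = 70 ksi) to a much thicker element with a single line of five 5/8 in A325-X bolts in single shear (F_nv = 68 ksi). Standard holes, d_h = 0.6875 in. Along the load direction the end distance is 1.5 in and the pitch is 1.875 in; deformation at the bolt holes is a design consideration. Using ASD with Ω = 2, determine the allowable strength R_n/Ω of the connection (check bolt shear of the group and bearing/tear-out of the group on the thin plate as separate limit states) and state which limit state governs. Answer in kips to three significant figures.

52.2 kips (bolt shear governs)

Bolt shear: A_b = π·0.625²/4 = 0.3068 in²; R_n = 68 × 0.3068 × 5 × 1 = 104.3 kips → 104.3 / 2 = 52.2 kips.
Bearing (1.2 l_c t F_u ≤ 2.4 d t F_u): upper limit = 2.4·0.625·0.75·70 = 78.75 kips.
  Edge l_c = 1.5 − 0.6875/2 = 1.156 → r_n = 72.84 kips; interior l_c = 1.875 − 0.6875 = 1.188 → r_n = 74.81 kips.
  R_n,bearing = 1·72.84 + 4·74.81 = 372.1 kips → 372.1 / 2 = 186 kips.
Bolt shear governs: 52.2 kips.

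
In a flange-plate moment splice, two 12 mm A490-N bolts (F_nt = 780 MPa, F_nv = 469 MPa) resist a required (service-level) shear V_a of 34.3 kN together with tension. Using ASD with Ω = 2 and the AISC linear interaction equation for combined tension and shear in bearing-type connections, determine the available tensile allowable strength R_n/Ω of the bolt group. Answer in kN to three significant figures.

A_b = π·12²/4 = 113.1 mm²; f_rv = 34.3 × 1000 / (2 × 113.1) = 151.6 MPa.
F'_nt = 1.3 F_nt − (Ω F_nt / F_nv) f_rv = 1.3·780 − (2·780/469)·151.6 = 509.6 MPa, capped at F_nt → F'_nt = 509.6 MPa.
R_n = F'_nt · A_b · n = 509.6 × 113.1 × 2 / 1000 = 115.3 kN.
Allowable strength R_n/Ω = 115.3 / 2 = 57.6 kN.

57.6 kN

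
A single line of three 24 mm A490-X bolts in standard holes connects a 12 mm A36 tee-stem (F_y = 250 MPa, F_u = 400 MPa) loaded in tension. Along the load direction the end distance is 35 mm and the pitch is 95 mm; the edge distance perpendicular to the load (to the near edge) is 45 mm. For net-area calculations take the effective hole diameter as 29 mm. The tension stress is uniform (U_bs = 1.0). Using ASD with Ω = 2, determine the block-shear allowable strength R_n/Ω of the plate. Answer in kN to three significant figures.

Shear plane L_v = 35 + 2·95 = 225 mm; A_gv = 225 × 12 = 2700 mm².
A_nv = (225 − 2.5·29) × 12 = 1830 mm².
A_nt = (45 − 0.5·29) × 12 = 366 mm².
0.6 F_u A_nv = 439.2 kN; 0.6 F_y A_gv = 405 kN → shear yielding governs the shear term.
R_n = 405 + 1.0 × 400 × 366 / 1000 = 551.4 kN.
Allowable strength R_n/Ω = 551.4 / 2 = 276 kN.

276 kN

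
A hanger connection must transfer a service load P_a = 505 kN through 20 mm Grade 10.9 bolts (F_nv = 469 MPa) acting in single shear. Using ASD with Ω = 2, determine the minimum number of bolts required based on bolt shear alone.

A_b = π·20²/4 = 314.2 mm².
Per-bolt allowable strength R_n/Ω = 469 × 314.2 × 1 / 1000 / 2 = 73.67 kN.
n ≥ 505 / 73.67 = 6.855 → use 7 bolts.

7 bolts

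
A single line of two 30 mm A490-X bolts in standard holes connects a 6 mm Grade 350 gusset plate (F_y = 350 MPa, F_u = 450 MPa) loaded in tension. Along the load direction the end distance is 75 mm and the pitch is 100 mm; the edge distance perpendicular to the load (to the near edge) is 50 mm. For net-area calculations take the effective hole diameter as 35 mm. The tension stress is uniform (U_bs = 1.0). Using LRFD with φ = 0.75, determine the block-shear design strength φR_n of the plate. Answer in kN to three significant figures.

215 kN

Shear plane L_v = 75 + 1·100 = 175 mm; A_gv = 175 × 6 = 1050 mm².
A_nv = (175 − 1.5·35) × 6 = 735 mm².
A_nt = (50 − 0.5·35) × 6 = 195 mm².
0.6 F_u A_nv = 198.5 kN; 0.6 F_y A_gv = 220.5 kN → shear rupture governs the shear term.
R_n = 198.5 + 1.0 × 450 × 195 / 1000 = 286.2 kN.
Design strength φR_n = 0.75 × 286.2 = 215 kN.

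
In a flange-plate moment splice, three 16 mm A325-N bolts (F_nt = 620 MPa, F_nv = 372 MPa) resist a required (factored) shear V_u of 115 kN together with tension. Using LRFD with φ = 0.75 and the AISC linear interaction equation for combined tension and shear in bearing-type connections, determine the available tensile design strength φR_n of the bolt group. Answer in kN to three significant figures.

A_b = π·16²/4 = 201.1 mm²; f_rv = 115 × 1000 / (3 × 201.1) = 190.7 MPa.
F'_nt = 1.3 F_nt − (F_nt / φF_nv) f_rv = 1.3·620 − (620/(0.75·372))·190.7 = 382.3 MPa, capped at F_nt → F'_nt = 382.3 MPa.
R_n = F'_nt · A_b · n = 382.3 × 201.1 × 3 / 1000 = 230.6 kN.
Design strength φR_n = 0.75 × 230.6 = 173 kN.

173 kN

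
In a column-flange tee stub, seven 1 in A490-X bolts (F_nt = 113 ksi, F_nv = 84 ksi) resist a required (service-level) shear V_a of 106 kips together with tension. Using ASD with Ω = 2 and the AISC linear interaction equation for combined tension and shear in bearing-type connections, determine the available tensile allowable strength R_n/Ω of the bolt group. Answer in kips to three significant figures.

261 kips

A_b = π·1²/4 = 0.7854 in²; f_rv = 106 / (7 × 0.7854) = 19.28 ksi.
F'_nt = 1.3 F_nt − (Ω F_nt / F_nv) f_rv = 1.3·113 − (2·113/84)·19.28 = 95.03 ksi, capped at F_nt → F'_nt = 95.03 ksi.
R_n = F'_nt · A_b · n = 95.03 × 0.7854 × 7 = 522.4 kips.
Allowable strength R_n/Ω = 522.4 / 2 = 261 kips.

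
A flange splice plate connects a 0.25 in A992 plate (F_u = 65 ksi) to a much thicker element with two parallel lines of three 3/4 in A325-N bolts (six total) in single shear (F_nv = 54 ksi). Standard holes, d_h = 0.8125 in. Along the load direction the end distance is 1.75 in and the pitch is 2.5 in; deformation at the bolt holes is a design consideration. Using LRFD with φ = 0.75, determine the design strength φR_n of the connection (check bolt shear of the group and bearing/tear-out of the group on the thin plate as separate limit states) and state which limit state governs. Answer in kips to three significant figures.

107 kips (bolt shear governs)

Bolt shear: A_b = π·0.75²/4 = 0.4418 in²; R_n = 54 × 0.4418 × 6 × 1 = 143.1 kips → 0.75 × 143.1 = 107 kips.
Bearing (1.2 l_c t F_u ≤ 2.4 d t F_u): upper limit = 2.4·0.75·0.25·65 = 29.25 kips.
  Edge l_c = 1.75 − 0.8125/2 = 1.344 → r_n = 26.2 kips; interior l_c = 2.5 − 0.8125 = 1.688 → r_n = 29.25 kips.
  R_n,bearing = 2·26.2 + 4·29.25 = 169.4 kips → 0.75 × 169.4 = 127 kips.
Bolt shear governs: 107 kips.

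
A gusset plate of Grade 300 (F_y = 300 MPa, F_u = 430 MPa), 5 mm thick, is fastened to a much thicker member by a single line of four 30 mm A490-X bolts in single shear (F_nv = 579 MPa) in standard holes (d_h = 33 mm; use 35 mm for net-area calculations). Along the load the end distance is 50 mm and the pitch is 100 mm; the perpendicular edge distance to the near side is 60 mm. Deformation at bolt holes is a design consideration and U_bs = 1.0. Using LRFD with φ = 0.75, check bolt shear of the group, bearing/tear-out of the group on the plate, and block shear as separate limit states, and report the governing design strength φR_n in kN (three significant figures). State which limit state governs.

289 kN (block shear governs)

Bolt shear: A_b = π·30²/4 = 706.9 mm²; R_n = 579 × 706.9 × 4 × 1 / 1000 = 1637 kN → 0.75 × 1637 = 1230 kN.
Bearing: edge l_c = 33.5, r_n = 86.43 kN; interior l_c = 67, r_n = 154.8 kN; R_n = 86.43 + 3·154.8 = 550.8 kN → 413 kN.
Block shear: A_gv = 1750, A_nv = 1138, A_nt = 212.5 mm²; R_n = min(0.6F_uA_nv, 0.6F_yA_gv) + U_bs·F_u·A_nt = 384.9 kN → 289 kN.
Block shear governs: 289 kN.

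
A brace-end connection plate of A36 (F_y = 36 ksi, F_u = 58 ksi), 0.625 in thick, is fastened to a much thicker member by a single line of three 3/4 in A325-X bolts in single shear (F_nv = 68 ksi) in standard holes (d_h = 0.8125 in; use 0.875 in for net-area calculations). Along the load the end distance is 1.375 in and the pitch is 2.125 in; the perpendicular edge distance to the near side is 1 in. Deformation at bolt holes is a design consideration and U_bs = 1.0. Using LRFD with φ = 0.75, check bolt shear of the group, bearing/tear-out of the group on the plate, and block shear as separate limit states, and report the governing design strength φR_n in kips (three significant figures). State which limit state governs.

67.6 kips (bolt shear governs)

Bolt shear: A_b = π·0.75²/4 = 0.4418 in²; R_n = 68 × 0.4418 × 3 × 1 = 90.12 kips → 0.75 × 90.12 = 67.6 kips.
Bearing: edge l_c = 0.9688, r_n = 42.14 kips; interior l_c = 1.312, r_n = 57.09 kips; R_n = 42.14 + 2·57.09 = 156.3 kips → 117 kips.
Block shear: A_gv = 3.516, A_nv = 2.148, A_nt = 0.3516 in²; R_n = min(0.6F_uA_nv, 0.6F_yA_gv) + U_bs·F_u·A_nt = 95.16 kips → 71.4 kips.
Bolt shear governs: 67.6 kips.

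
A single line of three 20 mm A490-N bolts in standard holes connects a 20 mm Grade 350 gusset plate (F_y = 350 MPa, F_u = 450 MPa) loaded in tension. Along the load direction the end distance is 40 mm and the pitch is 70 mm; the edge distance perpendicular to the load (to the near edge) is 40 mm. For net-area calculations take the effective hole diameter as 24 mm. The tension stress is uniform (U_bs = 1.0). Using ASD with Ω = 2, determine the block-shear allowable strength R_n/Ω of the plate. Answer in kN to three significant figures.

450 kN

Shear plane L_v = 40 + 2·70 = 180 mm; A_gv = 180 × 20 = 3600 mm².
A_nv = (180 − 2.5·24) × 20 = 2400 mm².
A_nt = (40 − 0.5·24) × 20 = 560 mm².
0.6 F_u A_nv = 648 kN; 0.6 F_y A_gv = 756 kN → shear rupture governs the shear term.
R_n = 648 + 1.0 × 450 × 560 / 1000 = 900 kN.
Allowable strength R_n/Ω = 900 / 2 = 450 kN.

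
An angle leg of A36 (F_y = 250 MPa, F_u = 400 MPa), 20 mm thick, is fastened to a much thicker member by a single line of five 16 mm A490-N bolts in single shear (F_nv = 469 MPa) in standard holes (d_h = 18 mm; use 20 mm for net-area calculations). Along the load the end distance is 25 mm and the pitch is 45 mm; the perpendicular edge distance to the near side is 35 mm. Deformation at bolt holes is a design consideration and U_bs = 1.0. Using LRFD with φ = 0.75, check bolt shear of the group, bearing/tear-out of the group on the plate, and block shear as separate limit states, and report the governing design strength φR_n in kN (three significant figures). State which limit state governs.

Bolt shear: A_b = π·16²/4 = 201.1 mm²; R_n = 469 × 201.1 × 5 × 1 / 1000 = 471.5 kN → 0.75 × 471.5 = 354 kN.
Bearing: edge l_c = 16, r_n = 153.6 kN; interior l_c = 27, r_n = 259.2 kN; R_n = 153.6 + 4·259.2 = 1190 kN → 893 kN.
Block shear: A_gv = 4100, A_nv = 2300, A_nt = 500 mm²; R_n = min(0.6F_uA_nv, 0.6F_yA_gv) + U_bs·F_u·A_nt = 752 kN → 564 kN.
Bolt shear governs: 354 kN.

354 kN (bolt shear governs)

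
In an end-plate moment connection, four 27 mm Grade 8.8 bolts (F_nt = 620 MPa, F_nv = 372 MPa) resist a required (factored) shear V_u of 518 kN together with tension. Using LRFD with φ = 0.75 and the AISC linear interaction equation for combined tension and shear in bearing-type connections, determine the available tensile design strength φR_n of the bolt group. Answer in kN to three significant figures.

A_b = π·27²/4 = 572.6 mm²; f_rv = 518 × 1000 / (4 × 572.6) = 226.2 MPa.
F'_nt = 1.3 F_nt − (F_nt / φF_nv) f_rv = 1.3·620 − (620/(0.75·372))·226.2 = 303.4 MPa, capped at F_nt → F'_nt = 303.4 MPa.
R_n = F'_nt · A_b · n = 303.4 × 572.6 × 4 / 1000 = 694.8 kN.
Design strength φR_n = 0.75 × 694.8 = 521 kN.

521 kN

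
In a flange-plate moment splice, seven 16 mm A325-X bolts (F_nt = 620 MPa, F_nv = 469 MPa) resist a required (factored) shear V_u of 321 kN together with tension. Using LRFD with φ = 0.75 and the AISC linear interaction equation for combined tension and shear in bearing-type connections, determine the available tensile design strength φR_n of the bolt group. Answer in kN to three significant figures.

A_b = π·16²/4 = 201.1 mm²; f_rv = 321 × 1000 / (7 × 201.1) = 228.1 MPa.
F'_nt = 1.3 F_nt − (F_nt / φF_nv) f_rv = 1.3·620 − (620/(0.75·469))·228.1 = 404 MPa, capped at F_nt → F'_nt = 404 MPa.
R_n = F'_nt · A_b · n = 404 × 201.1 × 7 / 1000 = 568.6 kN.
Design strength φR_n = 0.75 × 568.6 = 426 kN.

426 kN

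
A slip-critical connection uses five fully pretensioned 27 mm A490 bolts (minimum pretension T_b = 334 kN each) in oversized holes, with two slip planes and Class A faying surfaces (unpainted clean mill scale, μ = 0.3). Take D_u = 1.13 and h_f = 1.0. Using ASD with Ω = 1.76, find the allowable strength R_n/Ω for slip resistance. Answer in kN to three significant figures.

R_n = μ · D_u · h_f · T_b · n_s · n_b = 0.3 × 1.13 × 1.0 × 334 × 2 × 5 = 1132 kN.
Allowable strength R_n/Ω = 1132 / 1.76 = 643 kN.

643 kN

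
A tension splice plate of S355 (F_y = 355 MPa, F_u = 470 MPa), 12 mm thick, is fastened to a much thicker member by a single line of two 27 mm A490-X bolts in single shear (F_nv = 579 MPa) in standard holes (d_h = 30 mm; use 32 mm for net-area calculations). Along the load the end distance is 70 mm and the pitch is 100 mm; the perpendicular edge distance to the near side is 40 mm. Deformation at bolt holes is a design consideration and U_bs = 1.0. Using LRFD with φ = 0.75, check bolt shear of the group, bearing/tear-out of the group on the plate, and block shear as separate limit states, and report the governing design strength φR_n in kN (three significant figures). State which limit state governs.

411 kN (block shear governs)

Bolt shear: A_b = π·27²/4 = 572.6 mm²; R_n = 579 × 572.6 × 2 × 1 / 1000 = 663 kN → 0.75 × 663 = 497 kN.
Bearing: edge l_c = 55, r_n = 365.5 kN; interior l_c = 70, r_n = 365.5 kN; R_n = 365.5 + 1·365.5 = 730.9 kN → 548 kN.
Block shear: A_gv = 2040, A_nv = 1464, A_nt = 288 mm²; R_n = min(0.6F_uA_nv, 0.6F_yA_gv) + U_bs·F_u·A_nt = 548.2 kN → 411 kN.
Block shear governs: 411 kN.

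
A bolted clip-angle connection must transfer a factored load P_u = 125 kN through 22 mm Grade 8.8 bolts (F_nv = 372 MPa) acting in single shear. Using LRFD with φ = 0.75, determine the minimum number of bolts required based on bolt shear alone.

A_b = π·22²/4 = 380.1 mm².
Per-bolt design strength φR_n = 0.75 × 372 × 380.1 × 1 / 1000 = 106.1 kN.
n ≥ 125 / 106.1 = 1.179 → use 2 bolts.

2 bolts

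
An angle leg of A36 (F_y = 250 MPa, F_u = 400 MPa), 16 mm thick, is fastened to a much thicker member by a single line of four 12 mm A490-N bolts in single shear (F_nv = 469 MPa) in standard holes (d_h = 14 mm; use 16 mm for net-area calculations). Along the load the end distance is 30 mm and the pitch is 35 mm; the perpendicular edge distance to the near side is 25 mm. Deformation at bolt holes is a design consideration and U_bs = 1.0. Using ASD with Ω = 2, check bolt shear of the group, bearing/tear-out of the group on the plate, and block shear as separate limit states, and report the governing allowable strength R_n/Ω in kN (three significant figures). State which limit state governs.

106 kN (bolt shear governs)

Bolt shear: A_b = π·12²/4 = 113.1 mm²; R_n = 469 × 113.1 × 4 × 1 / 1000 = 212.2 kN → 212.2 / 2 = 106 kN.
Bearing: edge l_c = 23, r_n = 176.6 kN; interior l_c = 21, r_n = 161.3 kN; R_n = 176.6 + 3·161.3 = 660.5 kN → 330 kN.
Block shear: A_gv = 2160, A_nv = 1264, A_nt = 272 mm²; R_n = min(0.6F_uA_nv, 0.6F_yA_gv) + U_bs·F_u·A_nt = 412.2 kN → 206 kN.
Bolt shear governs: 106 kN.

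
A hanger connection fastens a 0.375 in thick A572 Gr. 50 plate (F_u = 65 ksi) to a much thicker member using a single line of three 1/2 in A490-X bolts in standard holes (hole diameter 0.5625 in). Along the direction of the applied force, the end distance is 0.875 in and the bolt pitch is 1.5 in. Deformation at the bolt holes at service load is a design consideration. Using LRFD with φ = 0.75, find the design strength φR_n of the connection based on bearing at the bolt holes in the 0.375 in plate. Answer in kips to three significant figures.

Per bolt r_n = 1.2 l_c t F_u ≤ 2.4 d t F_u; upper limit = 2.4 × 0.5 × 0.375 × 65 = 29.25 kips.
Edge bolt: l_c = 0.875 − 0.5625/2 = 0.5938 in → 1.2 × 0.5938 × 0.375 × 65 = 17.37 → r_n = 17.37 kips.
Interior bolts: l_c = 1.5 − 0.5625 = 0.9375 in → 1.2 × 0.9375 × 0.375 × 65 = 27.42 → r_n = 27.42 kips.
R_n = 1 × 17.37 + 2 × 27.42 = 72.21 kips.
Design strength φR_n = 0.75 × 72.21 = 54.2 kips.

54.2 kips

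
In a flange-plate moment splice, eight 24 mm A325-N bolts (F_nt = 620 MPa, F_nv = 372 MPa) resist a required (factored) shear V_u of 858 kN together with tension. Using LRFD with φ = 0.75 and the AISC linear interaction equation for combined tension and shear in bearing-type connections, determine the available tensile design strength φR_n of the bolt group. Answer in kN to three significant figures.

758 kN

A_b = π·24²/4 = 452.4 mm²; f_rv = 858 × 1000 / (8 × 452.4) = 237.1 MPa.
F'_nt = 1.3 F_nt − (F_nt / φF_nv) f_rv = 1.3·620 − (620/(0.75·372))·237.1 = 279.2 MPa, capped at F_nt → F'_nt = 279.2 MPa.
R_n = F'_nt · A_b · n = 279.2 × 452.4 × 8 / 1000 = 1010 kN.
Design strength φR_n = 0.75 × 1010 = 758 kN.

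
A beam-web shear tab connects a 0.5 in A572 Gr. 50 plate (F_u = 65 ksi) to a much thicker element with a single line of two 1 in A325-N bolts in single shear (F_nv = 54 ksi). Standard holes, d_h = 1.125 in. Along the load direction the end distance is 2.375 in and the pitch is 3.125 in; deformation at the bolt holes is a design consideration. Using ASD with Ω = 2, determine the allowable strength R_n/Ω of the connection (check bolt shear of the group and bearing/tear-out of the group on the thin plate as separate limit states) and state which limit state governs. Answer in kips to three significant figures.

Bolt shear: A_b = π·1²/4 = 0.7854 in²; R_n = 54 × 0.7854 × 2 × 1 = 84.82 kips → 84.82 / 2 = 42.4 kips.
Bearing (1.2 l_c t F_u ≤ 2.4 d t F_u): upper limit = 2.4·1·0.5·65 = 78 kips.
  Edge l_c = 2.375 − 1.125/2 = 1.812 → r_n = 70.69 kips; interior l_c = 3.125 − 1.125 = 2 → r_n = 78 kips.
  R_n,bearing = 1·70.69 + 1·78 = 148.7 kips → 148.7 / 2 = 74.3 kips.
Bolt shear governs: 42.4 kips.

42.4 kips (bolt shear governs)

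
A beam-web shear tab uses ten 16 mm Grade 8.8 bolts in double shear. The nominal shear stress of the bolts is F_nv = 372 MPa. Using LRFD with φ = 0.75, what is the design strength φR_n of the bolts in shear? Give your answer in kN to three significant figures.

1120 kN

A_b = π × 16² / 4 = 201.1 mm².
R_n = F_nv · A_b · n · n_s = 372 × 201.1 × 10 × 2 / 1000 = 1496 kN.
Design strength φR_n = 0.75 × 1496 = 1120 kN.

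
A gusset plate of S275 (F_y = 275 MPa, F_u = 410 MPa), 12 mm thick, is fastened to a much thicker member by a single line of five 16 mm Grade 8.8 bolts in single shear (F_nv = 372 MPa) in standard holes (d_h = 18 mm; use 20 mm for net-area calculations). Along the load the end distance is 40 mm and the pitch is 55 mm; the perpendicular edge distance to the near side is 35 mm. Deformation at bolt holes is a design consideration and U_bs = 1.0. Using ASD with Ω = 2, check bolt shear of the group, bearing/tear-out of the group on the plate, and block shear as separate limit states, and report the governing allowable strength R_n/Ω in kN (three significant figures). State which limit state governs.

187 kN (bolt shear governs)

Bolt shear: A_b = π·16²/4 = 201.1 mm²; R_n = 372 × 201.1 × 5 × 1 / 1000 = 374 kN → 374 / 2 = 187 kN.
Bearing: edge l_c = 31, r_n = 183 kN; interior l_c = 37, r_n = 188.9 kN; R_n = 183 + 4·188.9 = 938.7 kN → 469 kN.
Block shear: A_gv = 3120, A_nv = 2040, A_nt = 300 mm²; R_n = min(0.6F_uA_nv, 0.6F_yA_gv) + U_bs·F_u·A_nt = 624.8 kN → 312 kN.
Bolt shear governs: 187 kN.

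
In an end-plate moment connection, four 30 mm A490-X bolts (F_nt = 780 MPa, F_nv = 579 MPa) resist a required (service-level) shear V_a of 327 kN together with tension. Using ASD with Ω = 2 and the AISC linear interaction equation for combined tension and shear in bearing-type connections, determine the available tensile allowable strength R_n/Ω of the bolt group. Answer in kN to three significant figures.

993 kN

A_b = π·30²/4 = 706.9 mm²; f_rv = 327 × 1000 / (4 × 706.9) = 115.7 MPa.
F'_nt = 1.3 F_nt − (Ω F_nt / F_nv) f_rv = 1.3·780 − (2·780/579)·115.7 = 702.4 MPa, capped at F_nt → F'_nt = 702.4 MPa.
R_n = F'_nt · A_b · n = 702.4 × 706.9 × 4 / 1000 = 1986 kN.
Allowable strength R_n/Ω = 1986 / 2 = 993 kN.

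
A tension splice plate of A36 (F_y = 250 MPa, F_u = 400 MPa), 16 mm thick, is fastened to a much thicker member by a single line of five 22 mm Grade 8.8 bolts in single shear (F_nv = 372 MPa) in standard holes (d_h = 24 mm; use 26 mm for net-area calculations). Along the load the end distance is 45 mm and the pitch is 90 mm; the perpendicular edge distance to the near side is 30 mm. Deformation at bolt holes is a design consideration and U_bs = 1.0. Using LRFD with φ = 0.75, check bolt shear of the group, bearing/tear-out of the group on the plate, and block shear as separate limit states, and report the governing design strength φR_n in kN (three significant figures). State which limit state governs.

Bolt shear: A_b = π·22²/4 = 380.1 mm²; R_n = 372 × 380.1 × 5 × 1 / 1000 = 707 kN → 0.75 × 707 = 530 kN.
Bearing: edge l_c = 33, r_n = 253.4 kN; interior l_c = 66, r_n = 337.9 kN; R_n = 253.4 + 4·337.9 = 1605 kN → 1200 kN.
Block shear: A_gv = 6480, A_nv = 4608, A_nt = 272 mm²; R_n = min(0.6F_uA_nv, 0.6F_yA_gv) + U_bs·F_u·A_nt = 1081 kN → 811 kN.
Bolt shear governs: 530 kN.

530 kN (bolt shear governs)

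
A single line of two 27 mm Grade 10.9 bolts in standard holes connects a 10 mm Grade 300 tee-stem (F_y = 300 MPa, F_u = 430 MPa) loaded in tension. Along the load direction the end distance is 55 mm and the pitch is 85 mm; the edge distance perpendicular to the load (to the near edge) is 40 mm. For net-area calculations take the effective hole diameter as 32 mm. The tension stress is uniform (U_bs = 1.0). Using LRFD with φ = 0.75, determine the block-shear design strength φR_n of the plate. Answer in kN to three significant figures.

Shear plane L_v = 55 + 1·85 = 140 mm; A_gv = 140 × 10 = 1400 mm².
A_nv = (140 − 1.5·32) × 10 = 920 mm².
A_nt = (40 − 0.5·32) × 10 = 240 mm².
0.6 F_u A_nv = 237.4 kN; 0.6 F_y A_gv = 252 kN → shear rupture governs the shear term.
R_n = 237.4 + 1.0 × 430 × 240 / 1000 = 340.6 kN.
Design strength φR_n = 0.75 × 340.6 = 255 kN.

255 kN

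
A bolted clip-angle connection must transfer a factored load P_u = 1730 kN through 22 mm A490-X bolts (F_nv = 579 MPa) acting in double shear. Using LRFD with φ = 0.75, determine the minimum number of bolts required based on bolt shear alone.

6 bolts

A_b = π·22²/4 = 380.1 mm².
Per-bolt design strength φR_n = 0.75 × 579 × 380.1 × 2 / 1000 = 330.1 kN.
n ≥ 1730 / 330.1 = 5.24 → use 6 bolts.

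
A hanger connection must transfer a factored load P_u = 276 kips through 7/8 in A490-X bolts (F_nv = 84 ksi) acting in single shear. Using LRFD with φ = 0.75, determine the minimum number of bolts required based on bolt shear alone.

8 bolts

A_b = π·0.875²/4 = 0.6013 in².
Per-bolt design strength φR_n = 0.75 × 84 × 0.6013 × 1 = 37.88 kips.
n ≥ 276 / 37.88 = 7.286 → use 8 bolts.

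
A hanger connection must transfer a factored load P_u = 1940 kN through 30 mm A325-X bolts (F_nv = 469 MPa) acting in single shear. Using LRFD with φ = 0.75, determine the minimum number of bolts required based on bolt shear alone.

8 bolts

A_b = π·30²/4 = 706.9 mm².
Per-bolt design strength φR_n = 0.75 × 469 × 706.9 × 1 / 1000 = 248.6 kN.
n ≥ 1940 / 248.6 = 7.803 → use 8 bolts.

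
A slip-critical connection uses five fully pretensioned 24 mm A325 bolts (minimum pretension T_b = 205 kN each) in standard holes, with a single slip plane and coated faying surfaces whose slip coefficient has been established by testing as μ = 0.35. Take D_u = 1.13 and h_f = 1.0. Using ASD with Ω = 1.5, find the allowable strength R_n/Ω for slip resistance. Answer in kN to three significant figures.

270 kN

R_n = μ · D_u · h_f · T_b · n_s · n_b = 0.35 × 1.13 × 1.0 × 205 × 1 × 5 = 405.4 kN.
Allowable strength R_n/Ω = 405.4 / 1.5 = 270 kN.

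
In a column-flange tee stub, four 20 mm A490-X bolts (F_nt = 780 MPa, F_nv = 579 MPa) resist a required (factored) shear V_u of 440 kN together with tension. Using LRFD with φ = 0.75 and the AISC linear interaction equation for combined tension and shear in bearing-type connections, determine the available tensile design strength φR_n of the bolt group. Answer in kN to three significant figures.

363 kN

A_b = π·20²/4 = 314.2 mm²; f_rv = 440 × 1000 / (4 × 314.2) = 350.1 MPa.
F'_nt = 1.3 F_nt − (F_nt / φF_nv) f_rv = 1.3·780 − (780/(0.75·579))·350.1 = 385.1 MPa, capped at F_nt → F'_nt = 385.1 MPa.
R_n = F'_nt · A_b · n = 385.1 × 314.2 × 4 / 1000 = 483.9 kN.
Design strength φR_n = 0.75 × 483.9 = 363 kN.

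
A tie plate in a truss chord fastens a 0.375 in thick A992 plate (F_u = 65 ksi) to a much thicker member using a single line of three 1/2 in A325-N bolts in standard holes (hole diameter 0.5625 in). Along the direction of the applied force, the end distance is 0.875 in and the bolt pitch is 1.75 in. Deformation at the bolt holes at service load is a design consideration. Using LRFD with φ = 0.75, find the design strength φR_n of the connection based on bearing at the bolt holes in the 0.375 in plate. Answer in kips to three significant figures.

Per bolt r_n = 1.2 l_c t F_u ≤ 2.4 d t F_u; upper limit = 2.4 × 0.5 × 0.375 × 65 = 29.25 kips.
Edge bolt: l_c = 0.875 − 0.5625/2 = 0.5938 in → 1.2 × 0.5938 × 0.375 × 65 = 17.37 → r_n = 17.37 kips.
Interior bolts: l_c = 1.75 − 0.5625 = 1.188 in → 1.2 × 1.188 × 0.375 × 65 = 34.73 → r_n = 29.25 kips.
R_n = 1 × 17.37 + 2 × 29.25 = 75.87 kips.
Design strength φR_n = 0.75 × 75.87 = 56.9 kips.

56.9 kips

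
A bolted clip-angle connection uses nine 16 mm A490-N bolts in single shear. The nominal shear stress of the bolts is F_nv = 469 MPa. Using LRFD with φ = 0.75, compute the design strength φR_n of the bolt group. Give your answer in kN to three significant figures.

637 kN

A_b = π × 16² / 4 = 201.1 mm².
R_n = F_nv · A_b · n · n_s = 469 × 201.1 × 9 × 1 / 1000 = 848.7 kN.
Design strength φR_n = 0.75 × 848.7 = 637 kN.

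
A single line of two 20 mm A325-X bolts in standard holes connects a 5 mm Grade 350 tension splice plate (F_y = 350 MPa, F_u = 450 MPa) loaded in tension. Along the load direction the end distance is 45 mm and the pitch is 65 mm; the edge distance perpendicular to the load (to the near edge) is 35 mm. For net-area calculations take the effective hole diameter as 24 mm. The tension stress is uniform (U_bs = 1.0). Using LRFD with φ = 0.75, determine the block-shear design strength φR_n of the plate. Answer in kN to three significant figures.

114 kN

Shear plane L_v = 45 + 1·65 = 110 mm; A_gv = 110 × 5 = 550 mm².
A_nv = (110 − 1.5·24) × 5 = 370 mm².
A_nt = (35 − 0.5·24) × 5 = 115 mm².
0.6 F_u A_nv = 99.9 kN; 0.6 F_y A_gv = 115.5 kN → shear rupture governs the shear term.
R_n = 99.9 + 1.0 × 450 × 115 / 1000 = 151.7 kN.
Design strength φR_n = 0.75 × 151.7 = 114 kN.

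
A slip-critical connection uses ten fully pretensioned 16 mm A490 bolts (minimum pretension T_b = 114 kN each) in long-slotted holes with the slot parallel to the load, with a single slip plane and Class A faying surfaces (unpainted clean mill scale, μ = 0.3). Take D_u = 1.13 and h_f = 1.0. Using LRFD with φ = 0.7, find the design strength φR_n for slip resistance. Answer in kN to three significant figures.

271 kN

R_n = μ · D_u · h_f · T_b · n_s · n_b = 0.3 × 1.13 × 1.0 × 114 × 1 × 10 = 386.5 kN.
Design strength φR_n = 0.7 × 386.5 = 271 kN.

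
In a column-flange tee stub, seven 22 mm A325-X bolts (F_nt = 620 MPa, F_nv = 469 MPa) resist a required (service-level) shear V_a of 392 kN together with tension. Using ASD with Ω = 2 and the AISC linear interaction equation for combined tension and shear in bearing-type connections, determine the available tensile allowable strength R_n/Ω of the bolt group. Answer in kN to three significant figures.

554 kN

A_b = π·22²/4 = 380.1 mm²; f_rv = 392 × 1000 / (7 × 380.1) = 147.3 MPa.
F'_nt = 1.3 F_nt − (Ω F_nt / F_nv) f_rv = 1.3·620 − (2·620/469)·147.3 = 416.5 MPa, capped at F_nt → F'_nt = 416.5 MPa.
R_n = F'_nt · A_b · n = 416.5 × 380.1 × 7 / 1000 = 1108 kN.
Allowable strength R_n/Ω = 1108 / 2 = 554 kN.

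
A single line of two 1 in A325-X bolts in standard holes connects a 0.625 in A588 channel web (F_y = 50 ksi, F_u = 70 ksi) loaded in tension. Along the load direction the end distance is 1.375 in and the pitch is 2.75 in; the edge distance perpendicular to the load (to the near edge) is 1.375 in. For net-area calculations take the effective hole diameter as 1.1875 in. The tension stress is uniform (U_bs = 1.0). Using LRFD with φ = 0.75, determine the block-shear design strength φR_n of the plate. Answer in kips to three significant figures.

Shear plane L_v = 1.375 + 1·2.75 = 4.125 in; A_gv = 4.125 × 0.625 = 2.578 in².
A_nv = (4.125 − 1.5·1.1875) × 0.625 = 1.465 in².
A_nt = (1.375 − 0.5·1.1875) × 0.625 = 0.4883 in².
0.6 F_u A_nv = 61.52 kips; 0.6 F_y A_gv = 77.34 kips → shear rupture governs the shear term.
R_n = 61.52 + 1.0 × 70 × 0.4883 = 95.7 kips.
Design strength φR_n = 0.75 × 95.7 = 71.8 kips.

71.8 kips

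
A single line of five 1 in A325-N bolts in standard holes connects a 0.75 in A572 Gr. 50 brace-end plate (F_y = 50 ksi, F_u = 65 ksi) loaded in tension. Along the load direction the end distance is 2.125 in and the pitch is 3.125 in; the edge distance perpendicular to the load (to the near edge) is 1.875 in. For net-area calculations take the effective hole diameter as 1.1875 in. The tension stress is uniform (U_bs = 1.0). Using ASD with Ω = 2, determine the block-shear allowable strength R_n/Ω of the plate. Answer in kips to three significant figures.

Shear plane L_v = 2.125 + 4·3.125 = 14.62 in; A_gv = 14.62 × 0.75 = 10.97 in².
A_nv = (14.62 − 4.5·1.1875) × 0.75 = 6.961 in².
A_nt = (1.875 − 0.5·1.1875) × 0.75 = 0.9609 in².
0.6 F_u A_nv = 271.5 kips; 0.6 F_y A_gv = 329.1 kips → shear rupture governs the shear term.
R_n = 271.5 + 1.0 × 65 × 0.9609 = 333.9 kips.
Allowable strength R_n/Ω = 333.9 / 2 = 167 kips.

167 kips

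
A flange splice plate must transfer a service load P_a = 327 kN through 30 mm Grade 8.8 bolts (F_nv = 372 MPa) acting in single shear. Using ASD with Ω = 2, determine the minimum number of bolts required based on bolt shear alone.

A_b = π·30²/4 = 706.9 mm².
Per-bolt allowable strength R_n/Ω = 372 × 706.9 × 1 / 1000 / 2 = 131.5 kN.
n ≥ 327 / 131.5 = 2.487 → use 3 bolts.

3 bolts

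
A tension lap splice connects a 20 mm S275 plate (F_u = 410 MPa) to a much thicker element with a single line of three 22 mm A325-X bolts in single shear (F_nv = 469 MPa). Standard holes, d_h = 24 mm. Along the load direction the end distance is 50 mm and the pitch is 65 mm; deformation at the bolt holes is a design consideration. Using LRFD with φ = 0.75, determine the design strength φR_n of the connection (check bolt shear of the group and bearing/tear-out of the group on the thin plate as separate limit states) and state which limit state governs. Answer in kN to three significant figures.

Bolt shear: A_b = π·22²/4 = 380.1 mm²; R_n = 469 × 380.1 × 3 × 1 / 1000 = 534.8 kN → 0.75 × 534.8 = 401 kN.
Bearing (1.2 l_c t F_u ≤ 2.4 d t F_u): upper limit = 2.4·22·20·410 / 1000 = 433 kN.
  Edge l_c = 50 − 24/2 = 38 → r_n = 373.9 kN; interior l_c = 65 − 24 = 41 → r_n = 403.4 kN.
  R_n,bearing = 1·373.9 + 2·403.4 = 1181 kN → 0.75 × 1181 = 886 kN.
Bolt shear governs: 401 kN.

401 kN (bolt shear governs)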